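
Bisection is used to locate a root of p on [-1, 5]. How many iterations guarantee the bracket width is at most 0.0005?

Width after n steps is 6/2^n. Need 2^n ≥ 6/0.0005 = 12000.
2^13 = 8192 < 12000 ≤ 2^14 = 16384, so n = 14.

14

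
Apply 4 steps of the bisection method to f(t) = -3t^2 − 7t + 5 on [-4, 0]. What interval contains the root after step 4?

t = -2 gives f = 7, positive; keep [-4, -2]
t = -3 gives f = -1, negative; keep [-3, -2]
t = -2.5 gives f = 3.75, positive; keep [-3, -2.5]
t = -2.75 gives f = 1.5625, positive; keep [-3, -2.75]

[-3, -2.75]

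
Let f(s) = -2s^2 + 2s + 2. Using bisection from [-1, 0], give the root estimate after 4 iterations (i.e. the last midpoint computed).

f(-0.5) = 0.5 > 0, so the root lies in [-1, -0.5]
f(-0.75) = -0.625 < 0, so the root lies in [-0.75, -0.5]
f(-0.625) = -0.03125 < 0, so the root lies in [-0.625, -0.5]
f(-0.5625) = 0.2422 > 0, so the root lies in [-0.625, -0.5625]

-0.5625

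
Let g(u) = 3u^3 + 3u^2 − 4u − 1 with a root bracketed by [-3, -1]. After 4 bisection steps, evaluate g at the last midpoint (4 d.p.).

0.5488

u = -2 gives g = -5, negative; keep [-2, -1]
u = -1.5 gives g = 1.625, positive; keep [-2, -1.5]
u = -1.75 gives g = -0.890625, negative; keep [-1.75, -1.5]
u = -1.625 gives g = 0.5488, positive; keep [-1.75, -1.625]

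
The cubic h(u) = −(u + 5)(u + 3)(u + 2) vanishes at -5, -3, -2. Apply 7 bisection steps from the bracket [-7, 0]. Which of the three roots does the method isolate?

-5

u = -3.5 gives h = -1.125, negative; keep [-7, -3.5]
u = -5.25 gives h = 1.828125, positive; keep [-5.25, -3.5]
u = -4.375 gives h = -2.041016, negative; keep [-5.25, -4.375]
u = -4.8125 gives h = -0.9558, negative; keep [-5.25, -4.8125]
u = -5.03125 gives h = 0.1924, positive; keep [-5.03125, -4.8125]
u = -4.921875 gives h = -0.4387, negative; keep [-5.03125, -4.921875]
u = -4.9765625 gives h = -0.1379, negative; keep [-5.03125, -4.9765625]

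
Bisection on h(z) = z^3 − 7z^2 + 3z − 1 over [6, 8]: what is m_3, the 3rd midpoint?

6.75

midpoint 7: h = 20 > 0 → [6, 7]
midpoint 6.5: h = -2.625 < 0 → [6.5, 7]
midpoint 6.75: h = 7.859375 > 0 → [6.5, 6.75]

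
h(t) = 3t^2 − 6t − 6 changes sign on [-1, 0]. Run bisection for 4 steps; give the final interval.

[-0.75, -0.6875]

t = -0.5 gives h = -2.25, negative; keep [-1, -0.5]
t = -0.75 gives h = 0.1875, positive; keep [-0.75, -0.5]
t = -0.625 gives h = -1.078125, negative; keep [-0.75, -0.625]
t = -0.6875 gives h = -0.457, negative; keep [-0.75, -0.6875]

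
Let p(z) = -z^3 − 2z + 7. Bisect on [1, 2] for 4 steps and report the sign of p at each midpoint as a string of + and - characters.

+--+

midpoint 1.5: p = 0.625 > 0 → [1.5, 2]
midpoint 1.75: p = -1.859375 < 0 → [1.5, 1.75]
midpoint 1.625: p = -0.541016 < 0 → [1.5, 1.625]
midpoint 1.5625: p = 0.0603 > 0 → [1.5625, 1.625]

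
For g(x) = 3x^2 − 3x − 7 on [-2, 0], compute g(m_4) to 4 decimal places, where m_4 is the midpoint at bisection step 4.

x = -1 gives g = -1, negative; keep [-2, -1]
x = -1.5 gives g = 4.25, positive; keep [-1.5, -1]
x = -1.25 gives g = 1.4375, positive; keep [-1.25, -1]
x = -1.125 gives g = 0.1719, positive; keep [-1.125, -1]

0.1719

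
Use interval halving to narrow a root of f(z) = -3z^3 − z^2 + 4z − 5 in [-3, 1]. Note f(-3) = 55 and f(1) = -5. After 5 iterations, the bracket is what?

midpoint -1: f = -7 < 0 → [-3, -1]
midpoint -2: f = 7 > 0 → [-2, -1]
midpoint -1.5: f = -3.125 < 0 → [-2, -1.5]
midpoint -1.75: f = 1.0156 > 0 → [-1.75, -1.5]
midpoint -1.625: f = -1.2676 < 0 → [-1.75, -1.625]

[-1.75, -1.625]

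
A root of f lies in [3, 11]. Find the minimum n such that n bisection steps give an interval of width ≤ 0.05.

8

Width after n steps is 8/2^n. Need 2^n ≥ 8/0.05 = 160.
2^7 = 128 < 160 ≤ 2^8 = 256, so n = 8.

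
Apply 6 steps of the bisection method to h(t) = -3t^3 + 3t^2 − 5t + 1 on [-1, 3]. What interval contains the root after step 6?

[0.1875, 0.25]

midpoint 1: h = -4 < 0 → [-1, 1]
midpoint 0: h = 1 > 0 → [0, 1]
midpoint 0.5: h = -1.125 < 0 → [0, 0.5]
midpoint 0.25: h = -0.1094 < 0 → [0, 0.25]
midpoint 0.125: h = 0.416 > 0 → [0.125, 0.25]
midpoint 0.1875: h = 0.1482 > 0 → [0.1875, 0.25]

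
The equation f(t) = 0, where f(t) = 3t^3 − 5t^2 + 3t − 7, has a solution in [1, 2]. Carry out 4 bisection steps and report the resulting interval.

[1.8125, 1.875]

t = 1.5 gives f = -3.625, negative; keep [1.5, 2]
t = 1.75 gives f = -0.984375, negative; keep [1.75, 2]
t = 1.875 gives f = 0.822266, positive; keep [1.75, 1.875]
t = 1.8125 gives f = -0.1252, negative; keep [1.8125, 1.875]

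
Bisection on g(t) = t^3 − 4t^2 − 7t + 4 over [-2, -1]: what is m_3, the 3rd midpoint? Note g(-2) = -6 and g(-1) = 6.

g(-1.5) = 2.125 > 0, so the root lies in [-2, -1.5]
g(-1.75) = -1.359375 < 0, so the root lies in [-1.75, -1.5]
g(-1.625) = 0.521484 > 0, so the root lies in [-1.75, -1.625]

-1.625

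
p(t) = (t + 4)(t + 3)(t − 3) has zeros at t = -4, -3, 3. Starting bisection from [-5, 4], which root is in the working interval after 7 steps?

3

t = -0.5 gives p = -30.625, negative; keep [-0.5, 4]
t = 1.75 gives p = -34.140625, negative; keep [1.75, 4]
t = 2.875 gives p = -5.048828, negative; keep [2.875, 4]
t = 3.4375 gives p = 20.947, positive; keep [2.875, 3.4375]
t = 3.15625 gives p = 6.8837, positive; keep [2.875, 3.15625]
t = 3.015625 gives p = 0.6594, positive; keep [2.875, 3.015625]
t = 2.9453125 gives p = -2.2582, negative; keep [2.9453125, 3.015625]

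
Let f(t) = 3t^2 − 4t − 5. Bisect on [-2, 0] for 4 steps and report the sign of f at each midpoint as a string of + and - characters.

midpoint -1: f = 2 > 0 → [-1, 0]
midpoint -0.5: f = -2.25 < 0 → [-1, -0.5]
midpoint -0.75: f = -0.3125 < 0 → [-1, -0.75]
midpoint -0.875: f = 0.7969 > 0 → [-0.875, -0.75]

+--+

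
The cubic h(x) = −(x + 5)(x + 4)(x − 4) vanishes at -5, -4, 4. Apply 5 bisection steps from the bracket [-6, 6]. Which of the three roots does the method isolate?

midpoint 0: h = 80 > 0 → [0, 6]
midpoint 3: h = 56 > 0 → [3, 6]
midpoint 4.5: h = -40.375 < 0 → [3, 4.5]
midpoint 3.75: h = 16.9531 > 0 → [3.75, 4.5]
midpoint 4.125: h = -9.2676 < 0 → [3.75, 4.125]

4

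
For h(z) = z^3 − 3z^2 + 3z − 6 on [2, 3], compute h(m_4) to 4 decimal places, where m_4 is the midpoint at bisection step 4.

-0.1946

z = 2.5 gives h = -1.625, negative; keep [2.5, 3]
z = 2.75 gives h = 0.359375, positive; keep [2.5, 2.75]
z = 2.625 gives h = -0.708984, negative; keep [2.625, 2.75]
z = 2.6875 gives h = -0.1946, negative; keep [2.6875, 2.75]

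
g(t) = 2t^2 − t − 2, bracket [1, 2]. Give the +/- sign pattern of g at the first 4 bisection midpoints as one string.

+-++

t = 1.5 gives g = 1, positive; keep [1, 1.5]
t = 1.25 gives g = -0.125, negative; keep [1.25, 1.5]
t = 1.375 gives g = 0.40625, positive; keep [1.25, 1.375]
t = 1.3125 gives g = 0.1328, positive; keep [1.25, 1.3125]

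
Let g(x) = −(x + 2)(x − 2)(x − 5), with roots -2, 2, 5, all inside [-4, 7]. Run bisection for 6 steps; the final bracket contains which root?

m = 1.5, g(m) = -6.125 (−); new bracket [-4, 1.5]
m = -1.25, g(m) = -15.234375 (−); new bracket [-4, -1.25]
m = -2.625, g(m) = 22.041016 (+); new bracket [-2.625, -1.25]
m = -1.9375, g(m) = -1.7073 (−); new bracket [-2.625, -1.9375]
m = -2.28125, g(m) = 8.7674 (+); new bracket [-2.28125, -1.9375]
m = -2.109375, g(m) = 3.1954 (+); new bracket [-2.109375, -1.9375]

-2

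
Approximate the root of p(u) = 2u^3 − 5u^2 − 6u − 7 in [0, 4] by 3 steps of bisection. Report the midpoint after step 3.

midpoint 2: p = -23 < 0 → [2, 4]
midpoint 3: p = -16 < 0 → [3, 4]
midpoint 3.5: p = -3.5 < 0 → [3.5, 4]

3.5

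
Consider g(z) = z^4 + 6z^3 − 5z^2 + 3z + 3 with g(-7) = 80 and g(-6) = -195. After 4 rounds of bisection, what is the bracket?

[-6.8125, -6.75]

midpoint -6.5: g = -90.4375 < 0 → [-7, -6.5]
midpoint -6.75: g = -14.402344 < 0 → [-7, -6.75]
midpoint -6.875: g = 30.37915 > 0 → [-6.875, -6.75]
midpoint -6.8125: g = 7.3992 > 0 → [-6.8125, -6.75]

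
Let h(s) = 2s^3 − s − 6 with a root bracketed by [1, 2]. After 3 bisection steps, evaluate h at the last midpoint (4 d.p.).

0.9570

s = 1.5 gives h = -0.75, negative; keep [1.5, 2]
s = 1.75 gives h = 2.96875, positive; keep [1.5, 1.75]
s = 1.625 gives h = 0.957031, positive; keep [1.5, 1.625]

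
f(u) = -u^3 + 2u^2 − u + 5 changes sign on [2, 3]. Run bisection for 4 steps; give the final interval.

u = 2.5 gives f = -0.625, negative; keep [2, 2.5]
u = 2.25 gives f = 1.484375, positive; keep [2.25, 2.5]
u = 2.375 gives f = 0.509766, positive; keep [2.375, 2.5]
u = 2.4375 gives f = -0.0369, negative; keep [2.375, 2.4375]

[2.375, 2.4375]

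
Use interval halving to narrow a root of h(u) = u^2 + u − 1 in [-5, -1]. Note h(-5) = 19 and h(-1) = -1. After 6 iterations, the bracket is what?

[-1.625, -1.5625]

m = -3, h(m) = 5 (+); new bracket [-3, -1]
m = -2, h(m) = 1 (+); new bracket [-2, -1]
m = -1.5, h(m) = -0.25 (−); new bracket [-2, -1.5]
m = -1.75, h(m) = 0.3125 (+); new bracket [-1.75, -1.5]
m = -1.625, h(m) = 0.0156 (+); new bracket [-1.625, -1.5]
m = -1.5625, h(m) = -0.1211 (−); new bracket [-1.625, -1.5625]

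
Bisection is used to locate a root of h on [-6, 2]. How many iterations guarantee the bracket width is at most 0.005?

Width after n steps is 8/2^n. Need 2^n ≥ 8/0.005 = 1600.
2^10 = 1024 < 1600 ≤ 2^11 = 2048, so n = 11.

11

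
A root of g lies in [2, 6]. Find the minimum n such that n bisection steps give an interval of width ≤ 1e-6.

Width after n steps is 4/2^n. Need 2^n ≥ 4/1e-6 = 4000000.
2^21 = 2097152 < 4000000 ≤ 2^22 = 4194304, so n = 22.

22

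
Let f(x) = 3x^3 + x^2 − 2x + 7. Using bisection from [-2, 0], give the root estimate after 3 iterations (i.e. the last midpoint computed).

-1.75

m = -1, f(m) = 7 (+); new bracket [-2, -1]
m = -1.5, f(m) = 2.125 (+); new bracket [-2, -1.5]
m = -1.75, f(m) = -2.515625 (−); new bracket [-1.75, -1.5]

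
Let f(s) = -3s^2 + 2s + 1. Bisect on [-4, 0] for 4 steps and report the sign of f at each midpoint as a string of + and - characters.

f(-2) = -15 < 0, so the root lies in [-2, 0]
f(-1) = -4 < 0, so the root lies in [-1, 0]
f(-0.5) = -0.75 < 0, so the root lies in [-0.5, 0]
f(-0.25) = 0.3125 > 0, so the root lies in [-0.5, -0.25]

---+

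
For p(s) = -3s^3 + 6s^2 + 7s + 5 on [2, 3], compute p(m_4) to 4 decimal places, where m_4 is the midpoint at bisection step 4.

m = 2.5, p(m) = 13.125 (+); new bracket [2.5, 3]
m = 2.75, p(m) = 7.234375 (+); new bracket [2.75, 3]
m = 2.875, p(m) = 3.427734 (+); new bracket [2.875, 3]
m = 2.9375, p(m) = 1.2937 (+); new bracket [2.9375, 3]

1.2937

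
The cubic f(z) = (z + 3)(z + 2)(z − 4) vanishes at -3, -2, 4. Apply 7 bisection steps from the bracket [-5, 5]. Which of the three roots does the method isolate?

4

f(0) = -24 < 0, so the root lies in [0, 5]
f(2.5) = -37.125 < 0, so the root lies in [2.5, 5]
f(3.75) = -9.703125 < 0, so the root lies in [3.75, 5]
f(4.375) = 17.6309 > 0, so the root lies in [3.75, 4.375]
f(4.0625) = 2.676 > 0, so the root lies in [3.75, 4.0625]
f(3.90625) = -3.8241 < 0, so the root lies in [3.90625, 4.0625]
f(3.984375) = -0.6531 < 0, so the root lies in [3.984375, 4.0625]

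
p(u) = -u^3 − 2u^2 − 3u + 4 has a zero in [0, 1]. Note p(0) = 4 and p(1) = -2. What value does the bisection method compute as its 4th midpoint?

0.8125

p(0.5) = 1.875 > 0, so the root lies in [0.5, 1]
p(0.75) = 0.203125 > 0, so the root lies in [0.75, 1]
p(0.875) = -0.826172 < 0, so the root lies in [0.75, 0.875]
p(0.8125) = -0.2942 < 0, so the root lies in [0.75, 0.8125]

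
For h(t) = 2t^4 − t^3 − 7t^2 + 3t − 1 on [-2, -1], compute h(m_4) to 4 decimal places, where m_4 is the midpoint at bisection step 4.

h(-1.5) = -7.75 < 0, so the root lies in [-2, -1.5]
h(-1.75) = -3.570312 < 0, so the root lies in [-2, -1.75]
h(-1.875) = 0.07666 > 0, so the root lies in [-1.875, -1.75]
h(-1.8125) = -1.8947 < 0, so the root lies in [-1.875, -1.8125]

-1.8947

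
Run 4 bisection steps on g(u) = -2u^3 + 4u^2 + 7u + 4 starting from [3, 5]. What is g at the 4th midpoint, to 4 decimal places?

m = 4, g(m) = -32 (−); new bracket [3, 4]
m = 3.5, g(m) = -8.25 (−); new bracket [3, 3.5]
m = 3.25, g(m) = 0.34375 (+); new bracket [3.25, 3.5]
m = 3.375, g(m) = -3.6992 (−); new bracket [3.25, 3.375]

-3.6992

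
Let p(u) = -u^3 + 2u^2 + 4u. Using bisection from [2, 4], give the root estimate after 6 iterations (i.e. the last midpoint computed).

3.21875

p(3) = 3 > 0, so the root lies in [3, 4]
p(3.5) = -4.375 < 0, so the root lies in [3, 3.5]
p(3.25) = -0.203125 < 0, so the root lies in [3, 3.25]
p(3.125) = 1.5137 > 0, so the root lies in [3.125, 3.25]
p(3.1875) = 0.6848 > 0, so the root lies in [3.1875, 3.25]
p(3.21875) = 0.2483 > 0, so the root lies in [3.21875, 3.25]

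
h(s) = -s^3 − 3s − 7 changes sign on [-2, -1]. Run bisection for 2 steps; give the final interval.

m = -1.5, h(m) = 0.875 (+); new bracket [-1.5, -1]
m = -1.25, h(m) = -1.296875 (−); new bracket [-1.5, -1.25]

[-1.5, -1.25]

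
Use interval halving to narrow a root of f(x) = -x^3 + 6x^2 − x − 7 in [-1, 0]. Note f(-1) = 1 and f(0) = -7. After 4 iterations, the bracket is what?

[-0.9375, -0.875]

midpoint -0.5: f = -4.875 < 0 → [-1, -0.5]
midpoint -0.75: f = -2.453125 < 0 → [-1, -0.75]
midpoint -0.875: f = -0.861328 < 0 → [-1, -0.875]
midpoint -0.9375: f = 0.0349 > 0 → [-0.9375, -0.875]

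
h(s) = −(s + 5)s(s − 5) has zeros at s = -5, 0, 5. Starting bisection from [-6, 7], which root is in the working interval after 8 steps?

s = 0.5 gives h = 12.375, positive; keep [0.5, 7]
s = 3.75 gives h = 41.015625, positive; keep [3.75, 7]
s = 5.375 gives h = -20.912109, negative; keep [3.75, 5.375]
s = 4.5625 gives h = 19.0876, positive; keep [4.5625, 5.375]
s = 4.96875 gives h = 1.5479, positive; keep [4.96875, 5.375]
s = 5.171875 gives h = -9.0419, negative; keep [4.96875, 5.171875]
s = 5.0703125 gives h = -3.5901, negative; keep [4.96875, 5.0703125]
s = 5.01953125 gives h = -0.9823, negative; keep [4.96875, 5.01953125]

5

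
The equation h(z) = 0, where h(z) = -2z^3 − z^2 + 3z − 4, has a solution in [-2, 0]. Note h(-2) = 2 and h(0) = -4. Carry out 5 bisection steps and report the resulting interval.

[-1.875, -1.8125]

m = -1, h(m) = -6 (−); new bracket [-2, -1]
m = -1.5, h(m) = -4 (−); new bracket [-2, -1.5]
m = -1.75, h(m) = -1.59375 (−); new bracket [-2, -1.75]
m = -1.875, h(m) = 0.043 (+); new bracket [-1.875, -1.75]
m = -1.8125, h(m) = -0.814 (−); new bracket [-1.875, -1.8125]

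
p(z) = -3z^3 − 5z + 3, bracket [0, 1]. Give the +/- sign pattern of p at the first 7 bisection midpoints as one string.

+----+-

midpoint 0.5: p = 0.125 > 0 → [0.5, 1]
midpoint 0.75: p = -2.015625 < 0 → [0.5, 0.75]
midpoint 0.625: p = -0.857422 < 0 → [0.5, 0.625]
midpoint 0.5625: p = -0.3464 < 0 → [0.5, 0.5625]
midpoint 0.53125: p = -0.106 < 0 → [0.5, 0.53125]
midpoint 0.515625: p = 0.0106 > 0 → [0.515625, 0.53125]
midpoint 0.5234375: p = -0.0474 < 0 → [0.515625, 0.5234375]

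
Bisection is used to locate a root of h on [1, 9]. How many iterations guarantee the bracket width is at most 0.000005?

21

Width after n steps is 8/2^n. Need 2^n ≥ 8/0.000005 = 1600000.
2^20 = 1048576 < 1600000 ≤ 2^21 = 2097152, so n = 21.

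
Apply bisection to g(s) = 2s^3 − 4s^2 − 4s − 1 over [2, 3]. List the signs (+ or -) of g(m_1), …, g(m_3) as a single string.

--+

g(2.5) = -4.75 < 0, so the root lies in [2.5, 3]
g(2.75) = -0.65625 < 0, so the root lies in [2.75, 3]
g(2.875) = 1.964844 > 0, so the root lies in [2.75, 2.875]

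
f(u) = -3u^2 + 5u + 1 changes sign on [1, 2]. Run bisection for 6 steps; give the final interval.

[1.84375, 1.859375]

midpoint 1.5: f = 1.75 > 0 → [1.5, 2]
midpoint 1.75: f = 0.5625 > 0 → [1.75, 2]
midpoint 1.875: f = -0.171875 < 0 → [1.75, 1.875]
midpoint 1.8125: f = 0.207 > 0 → [1.8125, 1.875]
midpoint 1.84375: f = 0.0205 > 0 → [1.84375, 1.875]
midpoint 1.859375: f = -0.075 < 0 → [1.84375, 1.859375]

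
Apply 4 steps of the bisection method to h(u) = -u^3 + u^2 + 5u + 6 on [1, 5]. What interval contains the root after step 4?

m = 3, h(m) = 3 (+); new bracket [3, 5]
m = 4, h(m) = -22 (−); new bracket [3, 4]
m = 3.5, h(m) = -7.125 (−); new bracket [3, 3.5]
m = 3.25, h(m) = -1.5156 (−); new bracket [3, 3.25]

[3, 3.25]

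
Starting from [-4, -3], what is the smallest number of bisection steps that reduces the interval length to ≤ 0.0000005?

21

Width after n steps is 1/2^n. Need 2^n ≥ 1/0.0000005 = 2000000.
2^20 = 1048576 < 2000000 ≤ 2^21 = 2097152, so n = 21.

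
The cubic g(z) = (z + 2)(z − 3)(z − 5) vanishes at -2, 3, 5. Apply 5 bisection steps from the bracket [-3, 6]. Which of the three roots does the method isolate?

-2

z = 1.5 gives g = 18.375, positive; keep [-3, 1.5]
z = -0.75 gives g = 26.953125, positive; keep [-3, -0.75]
z = -1.875 gives g = 4.189453, positive; keep [-3, -1.875]
z = -2.4375 gives g = -17.6931, negative; keep [-2.4375, -1.875]
z = -2.15625 gives g = -5.7655, negative; keep [-2.15625, -1.875]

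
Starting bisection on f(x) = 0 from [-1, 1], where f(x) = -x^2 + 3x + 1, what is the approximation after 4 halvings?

-0.375

f(0) = 1 > 0, so the root lies in [-1, 0]
f(-0.5) = -0.75 < 0, so the root lies in [-0.5, 0]
f(-0.25) = 0.1875 > 0, so the root lies in [-0.5, -0.25]
f(-0.375) = -0.2656 < 0, so the root lies in [-0.375, -0.25]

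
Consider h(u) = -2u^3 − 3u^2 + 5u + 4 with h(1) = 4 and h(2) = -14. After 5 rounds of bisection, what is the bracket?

[1.375, 1.40625]

u = 1.5 gives h = -2, negative; keep [1, 1.5]
u = 1.25 gives h = 1.65625, positive; keep [1.25, 1.5]
u = 1.375 gives h = 0.003906, positive; keep [1.375, 1.5]
u = 1.4375 gives h = -0.9526, negative; keep [1.375, 1.4375]
u = 1.40625 gives h = -0.4632, negative; keep [1.375, 1.40625]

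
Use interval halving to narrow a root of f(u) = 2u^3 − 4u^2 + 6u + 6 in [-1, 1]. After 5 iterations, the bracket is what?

[-0.6875, -0.625]

midpoint 0: f = 6 > 0 → [-1, 0]
midpoint -0.5: f = 1.75 > 0 → [-1, -0.5]
midpoint -0.75: f = -1.59375 < 0 → [-0.75, -0.5]
midpoint -0.625: f = 0.1992 > 0 → [-0.75, -0.625]
midpoint -0.6875: f = -0.6655 < 0 → [-0.6875, -0.625]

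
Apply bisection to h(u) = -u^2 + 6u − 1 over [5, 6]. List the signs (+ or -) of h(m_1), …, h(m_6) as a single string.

++-+-+

h(5.5) = 1.75 > 0, so the root lies in [5.5, 6]
h(5.75) = 0.4375 > 0, so the root lies in [5.75, 6]
h(5.875) = -0.265625 < 0, so the root lies in [5.75, 5.875]
h(5.8125) = 0.0898 > 0, so the root lies in [5.8125, 5.875]
h(5.84375) = -0.0869 < 0, so the root lies in [5.8125, 5.84375]
h(5.828125) = 0.0017 > 0, so the root lies in [5.828125, 5.84375]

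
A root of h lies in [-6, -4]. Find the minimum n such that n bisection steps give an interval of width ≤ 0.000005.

19

Width after n steps is 2/2^n. Need 2^n ≥ 2/0.000005 = 400000.
2^18 = 262144 < 400000 ≤ 2^19 = 524288, so n = 19.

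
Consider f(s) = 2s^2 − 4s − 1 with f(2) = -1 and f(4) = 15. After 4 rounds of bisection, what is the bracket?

s = 3 gives f = 5, positive; keep [2, 3]
s = 2.5 gives f = 1.5, positive; keep [2, 2.5]
s = 2.25 gives f = 0.125, positive; keep [2, 2.25]
s = 2.125 gives f = -0.4688, negative; keep [2.125, 2.25]

[2.125, 2.25]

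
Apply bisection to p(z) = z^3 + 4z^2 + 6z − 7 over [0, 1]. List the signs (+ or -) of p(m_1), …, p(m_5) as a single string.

-+---

m = 0.5, p(m) = -2.875 (−); new bracket [0.5, 1]
m = 0.75, p(m) = 0.171875 (+); new bracket [0.5, 0.75]
m = 0.625, p(m) = -1.443359 (−); new bracket [0.625, 0.75]
m = 0.6875, p(m) = -0.6594 (−); new bracket [0.6875, 0.75]
m = 0.71875, p(m) = -0.2498 (−); new bracket [0.71875, 0.75]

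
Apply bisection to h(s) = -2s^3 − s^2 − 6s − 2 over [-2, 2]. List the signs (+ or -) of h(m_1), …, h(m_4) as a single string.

-++-

midpoint 0: h = -2 < 0 → [-2, 0]
midpoint -1: h = 5 > 0 → [-1, 0]
midpoint -0.5: h = 1 > 0 → [-0.5, 0]
midpoint -0.25: h = -0.5312 < 0 → [-0.5, -0.25]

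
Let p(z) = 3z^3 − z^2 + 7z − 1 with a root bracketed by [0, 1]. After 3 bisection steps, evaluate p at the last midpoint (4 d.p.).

-0.1348

z = 0.5 gives p = 2.625, positive; keep [0, 0.5]
z = 0.25 gives p = 0.734375, positive; keep [0, 0.25]
z = 0.125 gives p = -0.134766, negative; keep [0.125, 0.25]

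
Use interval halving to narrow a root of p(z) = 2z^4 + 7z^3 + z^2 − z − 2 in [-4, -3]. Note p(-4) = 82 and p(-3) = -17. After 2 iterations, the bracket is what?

[-3.5, -3.25]

midpoint -3.5: p = 13.75 > 0 → [-3.5, -3]
midpoint -3.25: p = -5.351562 < 0 → [-3.5, -3.25]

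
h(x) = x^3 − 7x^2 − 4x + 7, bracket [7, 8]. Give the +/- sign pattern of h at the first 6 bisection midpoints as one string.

+--+-+

m = 7.5, h(m) = 5.125 (+); new bracket [7, 7.5]
m = 7.25, h(m) = -8.859375 (−); new bracket [7.25, 7.5]
m = 7.375, h(m) = -2.103516 (−); new bracket [7.375, 7.5]
m = 7.4375, h(m) = 1.4509 (+); new bracket [7.375, 7.4375]
m = 7.40625, h(m) = -0.3412 (−); new bracket [7.40625, 7.4375]
m = 7.421875, h(m) = 0.5512 (+); new bracket [7.40625, 7.421875]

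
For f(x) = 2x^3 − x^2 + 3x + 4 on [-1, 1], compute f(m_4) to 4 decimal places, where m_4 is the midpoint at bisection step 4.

midpoint 0: f = 4 > 0 → [-1, 0]
midpoint -0.5: f = 2 > 0 → [-1, -0.5]
midpoint -0.75: f = 0.34375 > 0 → [-1, -0.75]
midpoint -0.875: f = -0.7305 < 0 → [-0.875, -0.75]

-0.7305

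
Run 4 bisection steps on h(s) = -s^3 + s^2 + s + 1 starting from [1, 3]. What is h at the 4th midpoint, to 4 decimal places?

-0.2012

m = 2, h(m) = -1 (−); new bracket [1, 2]
m = 1.5, h(m) = 1.375 (+); new bracket [1.5, 2]
m = 1.75, h(m) = 0.453125 (+); new bracket [1.75, 2]
m = 1.875, h(m) = -0.2012 (−); new bracket [1.75, 1.875]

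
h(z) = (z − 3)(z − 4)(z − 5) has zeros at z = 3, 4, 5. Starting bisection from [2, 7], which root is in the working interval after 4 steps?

h(4.5) = -0.375 < 0, so the root lies in [4.5, 7]
h(5.75) = 3.609375 > 0, so the root lies in [4.5, 5.75]
h(5.125) = 0.298828 > 0, so the root lies in [4.5, 5.125]
h(4.8125) = -0.2761 < 0, so the root lies in [4.8125, 5.125]

5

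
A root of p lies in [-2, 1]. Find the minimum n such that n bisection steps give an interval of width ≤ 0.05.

Width after n steps is 3/2^n. Need 2^n ≥ 3/0.05 = 60.
2^5 = 32 < 60 ≤ 2^6 = 64, so n = 6.

6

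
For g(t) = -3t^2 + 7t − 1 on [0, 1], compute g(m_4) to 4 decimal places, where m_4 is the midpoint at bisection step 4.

0.2070

t = 0.5 gives g = 1.75, positive; keep [0, 0.5]
t = 0.25 gives g = 0.5625, positive; keep [0, 0.25]
t = 0.125 gives g = -0.171875, negative; keep [0.125, 0.25]
t = 0.1875 gives g = 0.207, positive; keep [0.125, 0.1875]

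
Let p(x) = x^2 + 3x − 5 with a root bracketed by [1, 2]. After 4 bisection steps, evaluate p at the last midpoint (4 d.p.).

-0.0273

m = 1.5, p(m) = 1.75 (+); new bracket [1, 1.5]
m = 1.25, p(m) = 0.3125 (+); new bracket [1, 1.25]
m = 1.125, p(m) = -0.359375 (−); new bracket [1.125, 1.25]
m = 1.1875, p(m) = -0.0273 (−); new bracket [1.1875, 1.25]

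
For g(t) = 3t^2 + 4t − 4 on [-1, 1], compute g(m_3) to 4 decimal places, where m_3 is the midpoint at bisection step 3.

g(0) = -4 < 0, so the root lies in [0, 1]
g(0.5) = -1.25 < 0, so the root lies in [0.5, 1]
g(0.75) = 0.6875 > 0, so the root lies in [0.5, 0.75]

0.6875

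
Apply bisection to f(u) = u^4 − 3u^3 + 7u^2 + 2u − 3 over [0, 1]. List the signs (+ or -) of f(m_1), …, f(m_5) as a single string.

-++-+

f(0.5) = -0.5625 < 0, so the root lies in [0.5, 1]
f(0.75) = 1.488281 > 0, so the root lies in [0.5, 0.75]
f(0.625) = 0.404541 > 0, so the root lies in [0.5, 0.625]
f(0.5625) = -0.094 < 0, so the root lies in [0.5625, 0.625]
f(0.59375) = 0.1516 > 0, so the root lies in [0.5625, 0.59375]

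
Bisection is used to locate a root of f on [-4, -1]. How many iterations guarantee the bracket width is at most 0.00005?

16

Width after n steps is 3/2^n. Need 2^n ≥ 3/0.00005 = 60000.
2^15 = 32768 < 60000 ≤ 2^16 = 65536, so n = 16.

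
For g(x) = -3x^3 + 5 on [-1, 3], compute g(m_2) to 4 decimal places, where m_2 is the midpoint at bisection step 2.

-19.0000

g(1) = 2 > 0, so the root lies in [1, 3]
g(2) = -19 < 0, so the root lies in [1, 2]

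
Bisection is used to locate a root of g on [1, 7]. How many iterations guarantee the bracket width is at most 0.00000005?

Width after n steps is 6/2^n. Need 2^n ≥ 6/0.00000005 = 120000000.
2^26 = 67108864 < 120000000 ≤ 2^27 = 134217728, so n = 27.

27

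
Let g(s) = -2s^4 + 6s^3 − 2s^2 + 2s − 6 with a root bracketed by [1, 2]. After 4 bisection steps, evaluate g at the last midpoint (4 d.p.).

-0.3750

g(1.5) = 2.625 > 0, so the root lies in [1, 1.5]
g(1.25) = 0.210938 > 0, so the root lies in [1, 1.25]
g(1.125) = -0.941895 < 0, so the root lies in [1.125, 1.25]
g(1.1875) = -0.375 < 0, so the root lies in [1.1875, 1.25]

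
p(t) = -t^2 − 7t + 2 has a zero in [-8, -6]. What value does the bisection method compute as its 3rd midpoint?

p(-7) = 2 > 0, so the root lies in [-8, -7]
p(-7.5) = -1.75 < 0, so the root lies in [-7.5, -7]
p(-7.25) = 0.1875 > 0, so the root lies in [-7.5, -7.25]

-7.25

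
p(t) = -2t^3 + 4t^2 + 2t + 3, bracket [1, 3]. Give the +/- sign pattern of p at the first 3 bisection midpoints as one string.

m = 2, p(m) = 7 (+); new bracket [2, 3]
m = 2.5, p(m) = 1.75 (+); new bracket [2.5, 3]
m = 2.75, p(m) = -2.84375 (−); new bracket [2.5, 2.75]

++-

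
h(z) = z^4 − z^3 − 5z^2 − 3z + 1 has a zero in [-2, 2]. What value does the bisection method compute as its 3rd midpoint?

0.5

h(0) = 1 > 0, so the root lies in [0, 2]
h(1) = -7 < 0, so the root lies in [0, 1]
h(0.5) = -1.8125 < 0, so the root lies in [0, 0.5]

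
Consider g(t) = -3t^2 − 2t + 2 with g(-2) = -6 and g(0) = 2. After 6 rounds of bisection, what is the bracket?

[-1.21875, -1.1875]

midpoint -1: g = 1 > 0 → [-2, -1]
midpoint -1.5: g = -1.75 < 0 → [-1.5, -1]
midpoint -1.25: g = -0.1875 < 0 → [-1.25, -1]
midpoint -1.125: g = 0.4531 > 0 → [-1.25, -1.125]
midpoint -1.1875: g = 0.1445 > 0 → [-1.25, -1.1875]
midpoint -1.21875: g = -0.0186 < 0 → [-1.21875, -1.1875]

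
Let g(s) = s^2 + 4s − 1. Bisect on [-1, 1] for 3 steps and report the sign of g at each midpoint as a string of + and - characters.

g(0) = -1 < 0, so the root lies in [0, 1]
g(0.5) = 1.25 > 0, so the root lies in [0, 0.5]
g(0.25) = 0.0625 > 0, so the root lies in [0, 0.25]

-++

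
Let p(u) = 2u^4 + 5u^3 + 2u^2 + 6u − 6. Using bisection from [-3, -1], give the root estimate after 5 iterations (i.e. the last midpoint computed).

-2.6875

midpoint -2: p = -18 < 0 → [-3, -2]
midpoint -2.5: p = -8.5 < 0 → [-3, -2.5]
midpoint -2.75: p = 3.023438 > 0 → [-2.75, -2.5]
midpoint -2.625: p = -3.4468 < 0 → [-2.75, -2.625]
midpoint -2.6875: p = -0.4006 < 0 → [-2.75, -2.6875]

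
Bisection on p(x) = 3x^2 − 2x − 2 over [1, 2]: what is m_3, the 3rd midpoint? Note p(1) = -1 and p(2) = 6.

1.125

x = 1.5 gives p = 1.75, positive; keep [1, 1.5]
x = 1.25 gives p = 0.1875, positive; keep [1, 1.25]
x = 1.125 gives p = -0.453125, negative; keep [1.125, 1.25]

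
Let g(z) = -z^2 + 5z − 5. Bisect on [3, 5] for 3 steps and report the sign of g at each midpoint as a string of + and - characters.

-+-

g(4) = -1 < 0, so the root lies in [3, 4]
g(3.5) = 0.25 > 0, so the root lies in [3.5, 4]
g(3.75) = -0.3125 < 0, so the root lies in [3.5, 3.75]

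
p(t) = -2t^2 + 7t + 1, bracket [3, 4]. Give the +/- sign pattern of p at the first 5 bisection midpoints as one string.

m = 3.5, p(m) = 1 (+); new bracket [3.5, 4]
m = 3.75, p(m) = -0.875 (−); new bracket [3.5, 3.75]
m = 3.625, p(m) = 0.09375 (+); new bracket [3.625, 3.75]
m = 3.6875, p(m) = -0.3828 (−); new bracket [3.625, 3.6875]
m = 3.65625, p(m) = -0.1426 (−); new bracket [3.625, 3.65625]

+-+--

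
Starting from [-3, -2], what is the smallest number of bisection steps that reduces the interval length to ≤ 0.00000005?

Width after n steps is 1/2^n. Need 2^n ≥ 1/0.00000005 = 20000000.
2^24 = 16777216 < 20000000 ≤ 2^25 = 33554432, so n = 25.

25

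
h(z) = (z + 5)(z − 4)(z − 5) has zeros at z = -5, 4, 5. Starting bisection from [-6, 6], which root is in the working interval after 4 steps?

-5

h(0) = 100 > 0, so the root lies in [-6, 0]
h(-3) = 112 > 0, so the root lies in [-6, -3]
h(-4.5) = 40.375 > 0, so the root lies in [-6, -4.5]
h(-5.25) = -23.7031 < 0, so the root lies in [-5.25, -4.5]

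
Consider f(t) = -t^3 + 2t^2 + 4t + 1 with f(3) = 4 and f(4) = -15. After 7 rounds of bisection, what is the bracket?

[3.296875, 3.3046875]

m = 3.5, f(m) = -3.375 (−); new bracket [3, 3.5]
m = 3.25, f(m) = 0.796875 (+); new bracket [3.25, 3.5]
m = 3.375, f(m) = -1.162109 (−); new bracket [3.25, 3.375]
m = 3.3125, f(m) = -0.1516 (−); new bracket [3.25, 3.3125]
m = 3.28125, f(m) = 0.3303 (+); new bracket [3.28125, 3.3125]
m = 3.296875, f(m) = 0.0913 (+); new bracket [3.296875, 3.3125]
m = 3.3046875, f(m) = -0.0297 (−); new bracket [3.296875, 3.3046875]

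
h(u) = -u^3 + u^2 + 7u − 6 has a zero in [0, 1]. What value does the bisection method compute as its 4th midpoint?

0.8125

m = 0.5, h(m) = -2.375 (−); new bracket [0.5, 1]
m = 0.75, h(m) = -0.609375 (−); new bracket [0.75, 1]
m = 0.875, h(m) = 0.220703 (+); new bracket [0.75, 0.875]
m = 0.8125, h(m) = -0.1887 (−); new bracket [0.8125, 0.875]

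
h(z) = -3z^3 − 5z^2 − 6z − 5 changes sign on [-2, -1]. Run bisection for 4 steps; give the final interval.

midpoint -1.5: h = 2.875 > 0 → [-1.5, -1]
midpoint -1.25: h = 0.546875 > 0 → [-1.25, -1]
midpoint -1.125: h = -0.306641 < 0 → [-1.25, -1.125]
midpoint -1.1875: h = 0.0979 > 0 → [-1.1875, -1.125]

[-1.1875, -1.125]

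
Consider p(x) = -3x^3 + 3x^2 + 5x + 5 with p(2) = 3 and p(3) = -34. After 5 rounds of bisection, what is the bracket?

[2.125, 2.15625]

x = 2.5 gives p = -10.625, negative; keep [2, 2.5]
x = 2.25 gives p = -2.734375, negative; keep [2, 2.25]
x = 2.125 gives p = 0.384766, positive; keep [2.125, 2.25]
x = 2.1875 gives p = -1.1096, negative; keep [2.125, 2.1875]
x = 2.15625 gives p = -0.3464, negative; keep [2.125, 2.15625]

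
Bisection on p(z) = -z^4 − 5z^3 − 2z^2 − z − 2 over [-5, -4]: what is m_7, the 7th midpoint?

midpoint -4.5: p = 7.5625 > 0 → [-5, -4.5]
midpoint -4.75: p = -15.582031 < 0 → [-4.75, -4.5]
midpoint -4.625: p = -3.056885 < 0 → [-4.625, -4.5]
midpoint -4.5625: p = 2.4812 > 0 → [-4.625, -4.5625]
midpoint -4.59375: p = -0.2295 < 0 → [-4.59375, -4.5625]
midpoint -4.578125: p = 1.1402 > 0 → [-4.59375, -4.578125]
midpoint -4.5859375: p = 0.459 > 0 → [-4.59375, -4.5859375]

-4.5859375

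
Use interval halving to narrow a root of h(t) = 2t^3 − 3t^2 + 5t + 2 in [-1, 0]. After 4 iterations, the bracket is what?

t = -0.5 gives h = -1.5, negative; keep [-0.5, 0]
t = -0.25 gives h = 0.53125, positive; keep [-0.5, -0.25]
t = -0.375 gives h = -0.402344, negative; keep [-0.375, -0.25]
t = -0.3125 gives h = 0.0835, positive; keep [-0.375, -0.3125]

[-0.375, -0.3125]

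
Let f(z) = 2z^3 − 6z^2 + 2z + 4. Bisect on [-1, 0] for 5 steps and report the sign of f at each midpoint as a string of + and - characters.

midpoint -0.5: f = 1.25 > 0 → [-1, -0.5]
midpoint -0.75: f = -1.71875 < 0 → [-0.75, -0.5]
midpoint -0.625: f = -0.082031 < 0 → [-0.625, -0.5]
midpoint -0.5625: f = 0.6206 > 0 → [-0.625, -0.5625]
midpoint -0.59375: f = 0.2786 > 0 → [-0.625, -0.59375]

+--++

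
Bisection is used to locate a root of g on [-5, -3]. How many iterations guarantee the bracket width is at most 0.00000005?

26

Width after n steps is 2/2^n. Need 2^n ≥ 2/0.00000005 = 40000000.
2^25 = 33554432 < 40000000 ≤ 2^26 = 67108864, so n = 26.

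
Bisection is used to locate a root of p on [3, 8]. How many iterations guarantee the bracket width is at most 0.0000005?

24

Width after n steps is 5/2^n. Need 2^n ≥ 5/0.0000005 = 10000000.
2^23 = 8388608 < 10000000 ≤ 2^24 = 16777216, so n = 24.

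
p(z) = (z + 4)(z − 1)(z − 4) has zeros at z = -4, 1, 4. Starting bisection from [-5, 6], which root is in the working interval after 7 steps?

-4

p(0.5) = 7.875 > 0, so the root lies in [-5, 0.5]
p(-2.25) = 35.546875 > 0, so the root lies in [-5, -2.25]
p(-3.625) = 13.224609 > 0, so the root lies in [-5, -3.625]
p(-4.3125) = -13.8 < 0, so the root lies in [-4.3125, -3.625]
p(-3.96875) = 1.2373 > 0, so the root lies in [-4.3125, -3.96875]
p(-4.140625) = -5.8849 < 0, so the root lies in [-4.140625, -3.96875]
p(-4.0546875) = -2.2265 < 0, so the root lies in [-4.0546875, -3.96875]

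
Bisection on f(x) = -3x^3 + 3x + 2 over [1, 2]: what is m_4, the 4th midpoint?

m = 1.5, f(m) = -3.625 (−); new bracket [1, 1.5]
m = 1.25, f(m) = -0.109375 (−); new bracket [1, 1.25]
m = 1.125, f(m) = 1.103516 (+); new bracket [1.125, 1.25]
m = 1.1875, f(m) = 0.5388 (+); new bracket [1.1875, 1.25]

1.1875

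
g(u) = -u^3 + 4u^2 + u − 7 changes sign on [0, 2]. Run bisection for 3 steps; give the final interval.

m = 1, g(m) = -3 (−); new bracket [1, 2]
m = 1.5, g(m) = 0.125 (+); new bracket [1, 1.5]
m = 1.25, g(m) = -1.453125 (−); new bracket [1.25, 1.5]

[1.25, 1.5]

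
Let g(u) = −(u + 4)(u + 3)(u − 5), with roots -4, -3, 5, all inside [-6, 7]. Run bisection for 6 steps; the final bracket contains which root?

u = 0.5 gives g = 70.875, positive; keep [0.5, 7]
u = 3.75 gives g = 65.390625, positive; keep [3.75, 7]
u = 5.375 gives g = -29.443359, negative; keep [3.75, 5.375]
u = 4.5625 gives g = 28.3298, positive; keep [4.5625, 5.375]
u = 4.96875 gives g = 2.2334, positive; keep [4.96875, 5.375]
u = 5.171875 gives g = -12.8823, negative; keep [4.96875, 5.171875]

5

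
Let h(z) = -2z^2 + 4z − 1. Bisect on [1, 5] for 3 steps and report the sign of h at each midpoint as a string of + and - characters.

--+

midpoint 3: h = -7 < 0 → [1, 3]
midpoint 2: h = -1 < 0 → [1, 2]
midpoint 1.5: h = 0.5 > 0 → [1.5, 2]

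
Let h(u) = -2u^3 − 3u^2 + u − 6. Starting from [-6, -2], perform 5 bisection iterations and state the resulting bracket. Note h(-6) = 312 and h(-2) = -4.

[-2.375, -2.25]

u = -4 gives h = 70, positive; keep [-4, -2]
u = -3 gives h = 18, positive; keep [-3, -2]
u = -2.5 gives h = 4, positive; keep [-2.5, -2]
u = -2.25 gives h = -0.6562, negative; keep [-2.5, -2.25]
u = -2.375 gives h = 1.4961, positive; keep [-2.375, -2.25]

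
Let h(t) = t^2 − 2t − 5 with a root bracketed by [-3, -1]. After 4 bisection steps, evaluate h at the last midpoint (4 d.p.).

t = -2 gives h = 3, positive; keep [-2, -1]
t = -1.5 gives h = 0.25, positive; keep [-1.5, -1]
t = -1.25 gives h = -0.9375, negative; keep [-1.5, -1.25]
t = -1.375 gives h = -0.3594, negative; keep [-1.5, -1.375]

-0.3594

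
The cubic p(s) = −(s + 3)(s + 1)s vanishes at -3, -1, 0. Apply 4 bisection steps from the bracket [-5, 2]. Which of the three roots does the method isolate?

-3

m = -1.5, p(m) = -1.125 (−); new bracket [-5, -1.5]
m = -3.25, p(m) = 1.828125 (+); new bracket [-3.25, -1.5]
m = -2.375, p(m) = -2.041016 (−); new bracket [-3.25, -2.375]
m = -2.8125, p(m) = -0.9558 (−); new bracket [-3.25, -2.8125]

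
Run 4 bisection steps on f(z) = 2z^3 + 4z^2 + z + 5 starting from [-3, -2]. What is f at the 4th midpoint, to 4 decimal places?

-0.6548

z = -2.5 gives f = -3.75, negative; keep [-2.5, -2]
z = -2.25 gives f = 0.21875, positive; keep [-2.5, -2.25]
z = -2.375 gives f = -1.605469, negative; keep [-2.375, -2.25]
z = -2.3125 gives f = -0.6548, negative; keep [-2.3125, -2.25]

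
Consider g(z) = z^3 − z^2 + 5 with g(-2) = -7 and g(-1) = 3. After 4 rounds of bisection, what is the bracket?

[-1.4375, -1.375]

z = -1.5 gives g = -0.625, negative; keep [-1.5, -1]
z = -1.25 gives g = 1.484375, positive; keep [-1.5, -1.25]
z = -1.375 gives g = 0.509766, positive; keep [-1.5, -1.375]
z = -1.4375 gives g = -0.0369, negative; keep [-1.4375, -1.375]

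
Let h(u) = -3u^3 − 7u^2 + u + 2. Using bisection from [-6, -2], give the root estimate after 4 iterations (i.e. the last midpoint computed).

-2.25

u = -4 gives h = 78, positive; keep [-4, -2]
u = -3 gives h = 17, positive; keep [-3, -2]
u = -2.5 gives h = 2.625, positive; keep [-2.5, -2]
u = -2.25 gives h = -1.5156, negative; keep [-2.5, -2.25]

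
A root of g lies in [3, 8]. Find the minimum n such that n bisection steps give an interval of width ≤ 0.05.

Width after n steps is 5/2^n. Need 2^n ≥ 5/0.05 = 100.
2^6 = 64 < 100 ≤ 2^7 = 128, so n = 7.

7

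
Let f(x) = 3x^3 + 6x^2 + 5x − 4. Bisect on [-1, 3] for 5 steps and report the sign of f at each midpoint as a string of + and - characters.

x = 1 gives f = 10, positive; keep [-1, 1]
x = 0 gives f = -4, negative; keep [0, 1]
x = 0.5 gives f = 0.375, positive; keep [0, 0.5]
x = 0.25 gives f = -2.3281, negative; keep [0.25, 0.5]
x = 0.375 gives f = -1.123, negative; keep [0.375, 0.5]

+-+--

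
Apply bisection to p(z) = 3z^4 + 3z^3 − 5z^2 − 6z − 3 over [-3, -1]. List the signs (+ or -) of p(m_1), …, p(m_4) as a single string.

z = -2 gives p = 13, positive; keep [-2, -1]
z = -1.5 gives p = -0.1875, negative; keep [-2, -1.5]
z = -1.75 gives p = 4.246094, positive; keep [-1.75, -1.5]
z = -1.625 gives p = 1.5925, positive; keep [-1.625, -1.5]

+-++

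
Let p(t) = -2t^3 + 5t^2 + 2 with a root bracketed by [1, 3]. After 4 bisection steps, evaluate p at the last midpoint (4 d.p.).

p(2) = 6 > 0, so the root lies in [2, 3]
p(2.5) = 2 > 0, so the root lies in [2.5, 3]
p(2.75) = -1.78125 < 0, so the root lies in [2.5, 2.75]
p(2.625) = 0.2773 > 0, so the root lies in [2.625, 2.75]

0.2773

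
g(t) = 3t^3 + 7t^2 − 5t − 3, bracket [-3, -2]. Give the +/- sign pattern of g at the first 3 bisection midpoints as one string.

++-

t = -2.5 gives g = 6.375, positive; keep [-3, -2.5]
t = -2.75 gives g = 1.296875, positive; keep [-3, -2.75]
t = -2.875 gives g = -2.056641, negative; keep [-2.875, -2.75]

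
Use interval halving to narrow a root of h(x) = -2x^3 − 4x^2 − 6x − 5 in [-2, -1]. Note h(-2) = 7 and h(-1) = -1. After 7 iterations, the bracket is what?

[-1.2265625, -1.21875]

h(-1.5) = 1.75 > 0, so the root lies in [-1.5, -1]
h(-1.25) = 0.15625 > 0, so the root lies in [-1.25, -1]
h(-1.125) = -0.464844 < 0, so the root lies in [-1.25, -1.125]
h(-1.1875) = -0.1665 < 0, so the root lies in [-1.25, -1.1875]
h(-1.21875) = -0.0084 < 0, so the root lies in [-1.25, -1.21875]
h(-1.234375) = 0.0731 > 0, so the root lies in [-1.234375, -1.21875]
h(-1.2265625) = 0.0322 > 0, so the root lies in [-1.2265625, -1.21875]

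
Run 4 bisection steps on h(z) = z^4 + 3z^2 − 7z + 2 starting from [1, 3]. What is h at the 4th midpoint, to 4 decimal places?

midpoint 2: h = 16 > 0 → [1, 2]
midpoint 1.5: h = 3.3125 > 0 → [1, 1.5]
midpoint 1.25: h = 0.378906 > 0 → [1, 1.25]
midpoint 1.125: h = -0.4763 < 0 → [1.125, 1.25]

-0.4763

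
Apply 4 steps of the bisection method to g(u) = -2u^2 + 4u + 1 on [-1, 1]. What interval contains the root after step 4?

[-0.25, -0.125]

m = 0, g(m) = 1 (+); new bracket [-1, 0]
m = -0.5, g(m) = -1.5 (−); new bracket [-0.5, 0]
m = -0.25, g(m) = -0.125 (−); new bracket [-0.25, 0]
m = -0.125, g(m) = 0.4688 (+); new bracket [-0.25, -0.125]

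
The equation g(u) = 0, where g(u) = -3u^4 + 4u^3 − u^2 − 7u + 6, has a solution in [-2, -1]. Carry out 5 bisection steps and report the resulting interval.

midpoint -1.5: g = -14.4375 < 0 → [-1.5, -1]
midpoint -1.25: g = -1.949219 < 0 → [-1.25, -1]
midpoint -1.125: g = 2.108643 > 0 → [-1.25, -1.125]
midpoint -1.1875: g = 0.2385 > 0 → [-1.25, -1.1875]
midpoint -1.21875: g = -0.814 < 0 → [-1.21875, -1.1875]

[-1.21875, -1.1875]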